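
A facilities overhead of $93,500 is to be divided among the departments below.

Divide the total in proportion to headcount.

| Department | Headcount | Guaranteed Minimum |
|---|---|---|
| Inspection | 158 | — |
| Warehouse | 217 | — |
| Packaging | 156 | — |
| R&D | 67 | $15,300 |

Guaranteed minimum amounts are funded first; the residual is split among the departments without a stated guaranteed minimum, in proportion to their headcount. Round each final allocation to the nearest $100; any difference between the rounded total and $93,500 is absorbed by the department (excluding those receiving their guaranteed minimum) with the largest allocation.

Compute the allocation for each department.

Inspection: $23,300 | Warehouse: $31,900 | Packaging: $23,000 | R&D: $15,300

Fund the minimums — R&D $15,300. Remaining pool $78,200.
Remaining pool split over remaining headcount 531: Inspection 23,268.55 → $23,300; Warehouse 31,957.44 → $32,000; Packaging 22,974.01 → $23,000.
Rounding difference −$100 applied to Warehouse → $31,900.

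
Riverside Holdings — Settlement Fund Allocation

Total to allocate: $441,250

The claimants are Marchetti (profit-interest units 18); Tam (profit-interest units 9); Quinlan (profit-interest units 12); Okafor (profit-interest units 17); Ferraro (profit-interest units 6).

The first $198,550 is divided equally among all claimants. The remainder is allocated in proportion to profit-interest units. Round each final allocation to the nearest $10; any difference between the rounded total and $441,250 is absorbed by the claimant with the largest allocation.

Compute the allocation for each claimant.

Equal tier: $198,550 ÷ 5 = $39,710 apiece.
Remainder $242,700 by profit-interest units (total 62): Marchetti 70,461.29 → $70,460; Tam 35,230.65 → $35,230; Quinlan 46,974.19 → $46,970; Okafor 66,546.77 → $66,550; Ferraro 23,487.10 → $23,490.
Totals: Marchetti $39,710 + $70,460 = $110,170; Tam $39,710 + $35,230 = $74,940; Quinlan $39,710 + $46,970 = $86,680; Okafor $39,710 + $66,550 = $106,260; Ferraro $39,710 + $23,490 = $63,200.

Marchetti: $110,170 · Tam: $74,940 · Quinlan: $86,680 · Okafor: $106,260 · Ferraro: $63,200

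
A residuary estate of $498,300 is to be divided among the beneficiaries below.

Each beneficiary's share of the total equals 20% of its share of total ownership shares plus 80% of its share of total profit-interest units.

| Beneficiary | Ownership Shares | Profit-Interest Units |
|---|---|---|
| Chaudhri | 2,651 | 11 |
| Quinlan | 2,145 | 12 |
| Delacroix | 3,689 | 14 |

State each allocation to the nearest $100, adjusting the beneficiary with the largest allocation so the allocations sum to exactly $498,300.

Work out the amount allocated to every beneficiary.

Ownership shares total 8,485; profit-interest units total 37.
Composite weights (20% ownership shares + 80% profit-interest units): Chaudhri 0.3003; Quinlan 0.3100; Delacroix 0.3897.
Proportional shares: Chaudhri 149,651.74; Quinlan 154,482.60; Delacroix 194,165.66.
After rounding ($100): Chaudhri $149,700; Quinlan $154,500; Delacroix $194,200. Sum = $498,400.
Difference $498,300 − $498,400 = −$100 applied to largest allocation (Delacroix): Delacroix becomes $194,100.

Chaudhri: $149,700 · Quinlan: $154,500 · Delacroix: $194,100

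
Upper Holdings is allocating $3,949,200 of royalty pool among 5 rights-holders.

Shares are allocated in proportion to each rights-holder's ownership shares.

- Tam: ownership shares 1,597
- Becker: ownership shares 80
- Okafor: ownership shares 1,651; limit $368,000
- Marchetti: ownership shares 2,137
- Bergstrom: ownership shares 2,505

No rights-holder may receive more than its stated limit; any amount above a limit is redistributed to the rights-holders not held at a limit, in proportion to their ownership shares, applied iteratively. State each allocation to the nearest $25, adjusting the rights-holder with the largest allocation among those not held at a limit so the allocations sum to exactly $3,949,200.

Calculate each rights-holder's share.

Total ownership shares = 7,970.
Unconstrained shares: Tam 791,326.52; Becker 39,640.65; Okafor 818,083.96; Marchetti 1,058,900.93; Bergstrom 1,241,247.93.
Capped: Okafor ($368,000); remaining pool $3,581,200 reallocated over remaining ownership shares 6,319.
Shares after redistribution: Tam 905,076.18 → $905,075; Becker 45,338.82 → $45,350; Marchetti 1,211,113.21 → $1,211,125; Bergstrom 1,419,671.78 → $1,419,675.
Rounding difference −$25 applied to Bergstrom → $1,419,650.

Tam: $905,075; Becker: $45,350; Okafor: $368,000; Marchetti: $1,211,125; Bergstrom: $1,419,650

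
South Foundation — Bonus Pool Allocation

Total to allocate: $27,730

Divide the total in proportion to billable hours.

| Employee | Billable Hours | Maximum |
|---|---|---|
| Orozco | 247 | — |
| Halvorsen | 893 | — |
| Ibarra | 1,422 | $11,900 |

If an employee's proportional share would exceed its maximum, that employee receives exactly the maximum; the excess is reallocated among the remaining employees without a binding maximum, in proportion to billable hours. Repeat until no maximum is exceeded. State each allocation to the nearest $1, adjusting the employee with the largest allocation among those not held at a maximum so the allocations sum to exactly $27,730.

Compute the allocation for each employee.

Sum of billable hours: 2,562.
Unconstrained shares: Orozco 2,673.42; Halvorsen 9,665.45; Ibarra 15,391.12.
Held at cap: Ibarra ($11,900); remaining pool $15,830 reallocated over remaining billable hours 1,140.
Shares after redistribution: Orozco 3,429.83 → $3,430; Halvorsen 12,400.17 → $12,400.

Orozco: $3,430; Halvorsen: $12,400; Ibarra: $11,900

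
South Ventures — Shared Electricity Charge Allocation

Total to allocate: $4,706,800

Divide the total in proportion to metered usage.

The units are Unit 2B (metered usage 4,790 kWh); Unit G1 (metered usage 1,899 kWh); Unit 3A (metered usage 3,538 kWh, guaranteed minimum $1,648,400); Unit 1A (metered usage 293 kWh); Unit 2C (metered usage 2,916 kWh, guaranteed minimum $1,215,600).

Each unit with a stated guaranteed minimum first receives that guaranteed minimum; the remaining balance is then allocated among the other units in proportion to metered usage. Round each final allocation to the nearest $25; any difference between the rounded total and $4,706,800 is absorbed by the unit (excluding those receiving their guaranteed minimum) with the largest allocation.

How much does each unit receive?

Guaranteed amounts: Unit 3A $1,648,400; Unit 2C $1,215,600. Balance $1,842,800.
Balance split over remaining metered usage 6,982: Unit 2B 1,264,252.65 → $1,264,250; Unit G1 501,214.15 → $501,225; Unit 1A 77,333.20 → $77,325.

Unit 2B: $1,264,250; Unit G1: $501,225; Unit 3A: $1,648,400; Unit 1A: $77,325; Unit 2C: $1,215,600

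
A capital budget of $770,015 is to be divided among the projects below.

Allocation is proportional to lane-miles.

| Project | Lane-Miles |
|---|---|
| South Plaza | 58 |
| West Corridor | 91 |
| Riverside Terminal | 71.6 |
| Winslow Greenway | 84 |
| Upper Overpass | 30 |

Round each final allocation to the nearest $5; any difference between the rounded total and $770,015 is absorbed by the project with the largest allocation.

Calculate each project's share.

South Plaza: $133,475 · West Corridor: $209,415 · Riverside Terminal: $164,775 · Winslow Greenway: $193,310 · Upper Overpass: $69,040

Lane-miles total: 334.6.
Pro-rata amounts: South Plaza 58/334.6 × $770,015 = 133,475.40; West Corridor 91/334.6 × $770,015 = 209,418.31; Riverside Terminal 71.6/334.6 × $770,015 = 164,773.08; Winslow Greenway 84/334.6 × $770,015 = 193,309.21; Upper Overpass 30/334.6 × $770,015 = 69,039.00.
Rounded to nearest $5: South Plaza $133,475; West Corridor $209,420; Riverside Terminal $164,775; Winslow Greenway $193,310; Upper Overpass $69,040. Sum = $770,020.
Difference $770,015 − $770,020 = −$5 applied to largest allocation (West Corridor): West Corridor becomes $209,415.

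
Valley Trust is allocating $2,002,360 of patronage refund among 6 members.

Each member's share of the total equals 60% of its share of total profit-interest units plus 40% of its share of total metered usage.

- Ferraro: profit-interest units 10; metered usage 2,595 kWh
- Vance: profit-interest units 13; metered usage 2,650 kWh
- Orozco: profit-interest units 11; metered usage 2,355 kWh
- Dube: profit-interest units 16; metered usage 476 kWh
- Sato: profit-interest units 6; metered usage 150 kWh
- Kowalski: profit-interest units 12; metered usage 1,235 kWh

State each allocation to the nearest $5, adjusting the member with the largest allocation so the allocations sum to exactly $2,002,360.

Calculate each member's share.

Profit-interest units total 68; metered usage total 9,461.
Combined weights (60% profit-interest units + 40% metered usage): Ferraro 0.1979; Vance 0.2267; Orozco 0.1966; Dube 0.1613; Sato 0.0593; Kowalski 0.1581.
Proportional shares: Ferraro 396,364.87; Vance 454,024.68; Orozco 393,714.97; Dube 322,983.06; Sato 118,705.91; Kowalski 316,566.52.
Rounded to nearest $5: Ferraro $396,365; Vance $454,025; Orozco $393,715; Dube $322,985; Sato $118,705; Kowalski $316,565. Sum = $2,002,360.
Sum already equals the total — no adjustment.

Ferraro: $396,365 | Vance: $454,025 | Orozco: $393,715 | Dube: $322,985 | Sato: $118,705 | Kowalski: $316,565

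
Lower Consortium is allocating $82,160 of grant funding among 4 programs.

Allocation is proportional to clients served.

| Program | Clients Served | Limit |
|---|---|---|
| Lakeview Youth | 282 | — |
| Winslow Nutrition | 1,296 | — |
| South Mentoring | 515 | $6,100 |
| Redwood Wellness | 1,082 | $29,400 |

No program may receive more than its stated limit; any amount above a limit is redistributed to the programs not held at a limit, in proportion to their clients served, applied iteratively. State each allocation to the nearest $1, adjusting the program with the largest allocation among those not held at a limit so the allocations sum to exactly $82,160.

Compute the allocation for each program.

Combined clients served = 3,175.
Proportional shares (ignoring caps): Lakeview Youth 7,297.36; Winslow Nutrition 33,536.81; South Mentoring 13,326.74; Redwood Wellness 27,999.09.
Capped: South Mentoring ($6,100); residual $76,060 reallocated over remaining clients served 2,660.
Capped: Redwood Wellness ($29,400); residual $46,660 reallocated over remaining clients served 1,578.
Shares after redistribution: Lakeview Youth 8,338.48 → $8,338; Winslow Nutrition 38,321.52 → $38,322.

Lakeview Youth: $8,338 | Winslow Nutrition: $38,322 | South Mentoring: $6,100 | Redwood Wellness: $29,400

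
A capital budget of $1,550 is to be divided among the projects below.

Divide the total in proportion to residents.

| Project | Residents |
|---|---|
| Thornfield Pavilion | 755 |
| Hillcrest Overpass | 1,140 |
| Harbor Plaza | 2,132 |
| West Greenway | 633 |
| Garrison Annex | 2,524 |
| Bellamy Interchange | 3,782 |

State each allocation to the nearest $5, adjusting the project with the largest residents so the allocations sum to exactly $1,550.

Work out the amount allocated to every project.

Thornfield Pavilion: $105; Hillcrest Overpass: $160; Harbor Plaza: $300; West Greenway: $90; Garrison Annex: $355; Bellamy Interchange: $540

Total residents = 10,966.
Raw shares: Thornfield Pavilion 755/10,966 × $1,550 = 106.72; Hillcrest Overpass 1,140/10,966 × $1,550 = 161.13; Harbor Plaza 2,132/10,966 × $1,550 = 301.35; West Greenway 633/10,966 × $1,550 = 89.47; Garrison Annex 2,524/10,966 × $1,550 = 356.76; Bellamy Interchange 3,782/10,966 × $1,550 = 534.57.
Rounded to nearest $5: Thornfield Pavilion $105; Hillcrest Overpass $160; Harbor Plaza $300; West Greenway $90; Garrison Annex $355; Bellamy Interchange $535. Sum = $1,545.
Difference $1,550 − $1,545 = +$5 applied to largest residents (Bellamy Interchange): Bellamy Interchange becomes $540.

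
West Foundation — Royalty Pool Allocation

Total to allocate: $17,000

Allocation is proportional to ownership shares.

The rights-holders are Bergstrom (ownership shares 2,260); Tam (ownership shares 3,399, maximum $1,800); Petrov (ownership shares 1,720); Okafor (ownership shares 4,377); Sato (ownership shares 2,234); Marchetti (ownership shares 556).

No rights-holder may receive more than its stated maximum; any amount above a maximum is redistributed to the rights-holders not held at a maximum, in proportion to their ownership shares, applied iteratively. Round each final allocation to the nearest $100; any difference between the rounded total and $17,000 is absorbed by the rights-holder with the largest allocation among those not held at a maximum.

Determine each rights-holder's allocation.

Bergstrom: $3,100 | Tam: $1,800 | Petrov: $2,300 | Okafor: $6,000 | Sato: $3,000 | Marchetti: $800

Sum of ownership shares: 14,546.
Unconstrained shares: Bergstrom 2,641.28; Tam 3,972.43; Petrov 2,010.17; Okafor 5,115.43; Sato 2,610.89; Marchetti 649.80.
Cap binds for Tam ($1,800); residual $15,200 reallocated over remaining ownership shares 11,147.
Remaining shares: Bergstrom 3,081.73 → $3,100; Petrov 2,345.38 → $2,300; Okafor 5,968.46 → $6,000; Sato 3,046.27 → $3,000; Marchetti 758.16 → $800.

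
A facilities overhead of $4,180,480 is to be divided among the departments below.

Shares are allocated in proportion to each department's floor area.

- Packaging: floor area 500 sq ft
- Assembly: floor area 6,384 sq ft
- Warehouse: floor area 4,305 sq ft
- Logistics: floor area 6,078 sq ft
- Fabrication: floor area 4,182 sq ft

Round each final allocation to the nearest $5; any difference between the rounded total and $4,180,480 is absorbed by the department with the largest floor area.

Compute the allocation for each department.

Combined floor area = 21,449.
Unrounded shares: Packaging 500/21,449 × $4,180,480 = 97,451.63; Assembly 6,384/21,449 × $4,180,480 = 1,244,262.40; Warehouse 4,305/21,449 × $4,180,480 = 839,058.53; Logistics 6,078/21,449 × $4,180,480 = 1,184,622.01; Fabrication 4,182/21,449 × $4,180,480 = 815,085.43.
At nearest $5: Packaging $97,450; Assembly $1,244,260; Warehouse $839,060; Logistics $1,184,620; Fabrication $815,085. Sum = $4,180,475.
Difference $4,180,480 − $4,180,475 = +$5 applied to largest floor area (Assembly): Assembly becomes $1,244,265.

Packaging: $97,450 · Assembly: $1,244,265 · Warehouse: $839,060 · Logistics: $1,184,620 · Fabrication: $815,085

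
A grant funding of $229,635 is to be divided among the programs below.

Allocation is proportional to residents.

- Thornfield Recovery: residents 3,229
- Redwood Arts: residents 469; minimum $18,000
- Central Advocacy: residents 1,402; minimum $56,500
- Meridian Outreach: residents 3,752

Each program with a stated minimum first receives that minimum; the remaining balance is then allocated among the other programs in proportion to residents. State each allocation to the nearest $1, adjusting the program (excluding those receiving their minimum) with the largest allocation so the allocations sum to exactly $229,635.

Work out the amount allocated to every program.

Fund the minimums — Redwood Arts $18,000; Central Advocacy $56,500. Balance $155,135.
Balance split over remaining residents 6,981: Thornfield Recovery 71,756.33 → $71,756; Meridian Outreach 83,378.67 → $83,379.

Thornfield Recovery: $71,756 · Redwood Arts: $18,000 · Central Advocacy: $56,500 · Meridian Outreach: $83,379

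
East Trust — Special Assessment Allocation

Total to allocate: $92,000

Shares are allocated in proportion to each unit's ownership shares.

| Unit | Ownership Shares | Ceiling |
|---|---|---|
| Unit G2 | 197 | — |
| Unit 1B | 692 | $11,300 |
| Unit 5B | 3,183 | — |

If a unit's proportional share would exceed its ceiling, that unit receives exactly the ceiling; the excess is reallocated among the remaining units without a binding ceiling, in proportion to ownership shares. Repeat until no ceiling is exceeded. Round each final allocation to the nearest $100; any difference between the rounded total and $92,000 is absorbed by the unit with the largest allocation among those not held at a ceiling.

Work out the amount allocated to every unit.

Sum of ownership shares: 4,072.
Unconstrained shares: Unit G2 4,450.88; Unit 1B 15,634.58; Unit 5B 71,914.54.
Cap binds for Unit 1B ($11,300); balance $80,700 reallocated over remaining ownership shares 3,380.
Remaining shares: Unit G2 4,703.52 → $4,700; Unit 5B 75,996.48 → $76,000.

Unit G2: $4,700 | Unit 1B: $11,300 | Unit 5B: $76,000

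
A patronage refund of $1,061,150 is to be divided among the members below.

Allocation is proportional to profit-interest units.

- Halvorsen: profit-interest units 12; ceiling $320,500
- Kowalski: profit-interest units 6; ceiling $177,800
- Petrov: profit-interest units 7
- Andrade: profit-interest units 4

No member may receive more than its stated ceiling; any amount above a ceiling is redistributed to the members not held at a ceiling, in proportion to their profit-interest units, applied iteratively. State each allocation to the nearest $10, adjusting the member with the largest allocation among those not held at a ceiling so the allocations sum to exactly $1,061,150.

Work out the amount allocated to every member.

Profit-interest units total: 29.
Proportional shares (ignoring caps): Halvorsen 439,096.55; Kowalski 219,548.28; Petrov 256,139.66; Andrade 146,365.52.
Held at cap: Halvorsen ($320,500), Kowalski ($177,800); remaining pool $562,850 reallocated over remaining profit-interest units 11.
Shares after redistribution: Petrov 358,177.27 → $358,180; Andrade 204,672.73 → $204,670.

Halvorsen: $320,500 | Kowalski: $177,800 | Petrov: $358,180 | Andrade: $204,670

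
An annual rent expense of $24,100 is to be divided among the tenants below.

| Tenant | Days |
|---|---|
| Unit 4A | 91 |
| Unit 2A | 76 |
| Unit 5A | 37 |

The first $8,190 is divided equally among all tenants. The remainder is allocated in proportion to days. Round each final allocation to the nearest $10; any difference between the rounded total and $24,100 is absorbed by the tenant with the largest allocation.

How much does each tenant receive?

$8,190 shared equally gives $2,730 per tenant.
Remainder $15,910 by days (total 204): Unit 4A 7,097.11 → $7,100; Unit 2A 5,927.25 → $5,930; Unit 5A 2,885.64 → $2,890.
Rounding difference −$10 on remainder applied to Unit 4A.
Totals: Unit 4A $2,730 + $7,090 = $9,820; Unit 2A $2,730 + $5,930 = $8,660; Unit 5A $2,730 + $2,890 = $5,620.

Unit 4A: $9,820 | Unit 2A: $8,660 | Unit 5A: $5,620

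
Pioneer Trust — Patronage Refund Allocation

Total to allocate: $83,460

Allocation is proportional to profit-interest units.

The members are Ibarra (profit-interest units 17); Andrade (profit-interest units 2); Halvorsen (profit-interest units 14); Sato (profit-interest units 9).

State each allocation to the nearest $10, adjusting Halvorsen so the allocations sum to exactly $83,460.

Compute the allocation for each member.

Ibarra: $33,780 | Andrade: $3,970 | Halvorsen: $27,830 | Sato: $17,880

Profit-interest units total: 42.
Pro-rata amounts: Ibarra 17/42 × $83,460 = 33,781.43; Andrade 2/42 × $83,460 = 3,974.29; Halvorsen 14/42 × $83,460 = 27,820.00; Sato 9/42 × $83,460 = 17,884.29.
At nearest $10: Ibarra $33,780; Andrade $3,970; Halvorsen $27,820; Sato $17,880. Sum = $83,450.
Difference $83,460 − $83,450 = +$10 applied to Halvorsen: Halvorsen becomes $27,830.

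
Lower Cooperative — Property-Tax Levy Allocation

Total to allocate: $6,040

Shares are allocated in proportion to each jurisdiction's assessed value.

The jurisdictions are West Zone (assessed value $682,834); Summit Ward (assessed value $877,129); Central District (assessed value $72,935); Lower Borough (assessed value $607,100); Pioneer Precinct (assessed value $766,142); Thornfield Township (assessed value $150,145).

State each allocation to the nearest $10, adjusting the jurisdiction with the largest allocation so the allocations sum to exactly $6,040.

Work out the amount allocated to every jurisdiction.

Assessed value total: 3,156,285.
Proportional shares: West Zone 682,834/3,156,285 × $6,040 = 1,306.70; Summit Ward 877,129/3,156,285 × $6,040 = 1,678.51; Central District 72,935/3,156,285 × $6,040 = 139.57; Lower Borough 607,100/3,156,285 × $6,040 = 1,161.77; Pioneer Precinct 766,142/3,156,285 × $6,040 = 1,466.12; Thornfield Township 150,145/3,156,285 × $6,040 = 287.32.
At nearest $10: West Zone $1,310; Summit Ward $1,680; Central District $140; Lower Borough $1,160; Pioneer Precinct $1,470; Thornfield Township $290. Sum = $6,050.
Difference $6,040 − $6,050 = −$10 applied to largest allocation (Summit Ward): Summit Ward becomes $1,670.

West Zone: $1,310 · Summit Ward: $1,670 · Central District: $140 · Lower Borough: $1,160 · Pioneer Precinct: $1,470 · Thornfield Township: $290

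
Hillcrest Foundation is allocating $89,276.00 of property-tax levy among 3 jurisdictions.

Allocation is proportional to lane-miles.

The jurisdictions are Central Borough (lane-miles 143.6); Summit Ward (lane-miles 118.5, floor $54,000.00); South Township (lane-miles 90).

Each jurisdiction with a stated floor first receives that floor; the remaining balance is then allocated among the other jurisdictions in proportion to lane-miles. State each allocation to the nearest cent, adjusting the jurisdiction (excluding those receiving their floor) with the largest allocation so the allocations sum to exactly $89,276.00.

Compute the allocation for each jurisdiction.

Central Borough: $21,685.08 · Summit Ward: $54,000.00 · South Township: $13,590.92

Guaranteed amounts: Summit Ward $54,000.00. Residual $35,276.00.
Residual split over remaining lane-miles 233.6: Central Borough 21,685.0753 → $21,685.08; South Township 13,590.9247 → $13,590.92.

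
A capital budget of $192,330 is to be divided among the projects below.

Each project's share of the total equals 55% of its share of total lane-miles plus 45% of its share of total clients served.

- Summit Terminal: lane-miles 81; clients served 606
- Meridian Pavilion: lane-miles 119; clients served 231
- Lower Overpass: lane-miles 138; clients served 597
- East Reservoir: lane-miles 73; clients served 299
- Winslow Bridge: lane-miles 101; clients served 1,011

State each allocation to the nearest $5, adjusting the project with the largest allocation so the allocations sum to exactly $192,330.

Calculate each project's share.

Lane-miles total 512; clients served total 2,744.
Combined weights (55% lane-miles + 45% clients served): Summit Terminal 0.1864; Meridian Pavilion 0.1657; Lower Overpass 0.2461; East Reservoir 0.1275; Winslow Bridge 0.2743.
Pro-rata amounts: Summit Terminal 35,848.81; Meridian Pavilion 31,871.91; Lower Overpass 47,341.40; East Reservoir 24,512.89; Winslow Bridge 52,755.00.
After rounding ($5): Summit Terminal $35,850; Meridian Pavilion $31,870; Lower Overpass $47,340; East Reservoir $24,515; Winslow Bridge $52,755. Sum = $192,330.
Sum already equals the total — no adjustment.

Summit Terminal: $35,850 · Meridian Pavilion: $31,870 · Lower Overpass: $47,340 · East Reservoir: $24,515 · Winslow Bridge: $52,755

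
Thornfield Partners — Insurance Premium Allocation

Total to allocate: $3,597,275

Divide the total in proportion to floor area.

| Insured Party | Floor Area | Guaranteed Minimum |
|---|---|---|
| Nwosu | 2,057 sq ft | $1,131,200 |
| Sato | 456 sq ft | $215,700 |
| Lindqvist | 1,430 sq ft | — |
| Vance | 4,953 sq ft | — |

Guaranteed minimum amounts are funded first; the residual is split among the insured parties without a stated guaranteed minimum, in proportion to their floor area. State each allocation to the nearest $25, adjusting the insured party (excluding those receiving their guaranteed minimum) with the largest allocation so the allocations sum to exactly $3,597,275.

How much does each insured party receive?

Nwosu: $1,131,200 · Sato: $215,700 · Lindqvist: $504,150 · Vance: $1,746,225

Minimums first: Nwosu $1,131,200; Sato $215,700. Remaining pool $2,250,375.
Remaining pool split over remaining floor area 6,383: Lindqvist 504,157.33 → $504,150; Vance 1,746,217.67 → $1,746,225.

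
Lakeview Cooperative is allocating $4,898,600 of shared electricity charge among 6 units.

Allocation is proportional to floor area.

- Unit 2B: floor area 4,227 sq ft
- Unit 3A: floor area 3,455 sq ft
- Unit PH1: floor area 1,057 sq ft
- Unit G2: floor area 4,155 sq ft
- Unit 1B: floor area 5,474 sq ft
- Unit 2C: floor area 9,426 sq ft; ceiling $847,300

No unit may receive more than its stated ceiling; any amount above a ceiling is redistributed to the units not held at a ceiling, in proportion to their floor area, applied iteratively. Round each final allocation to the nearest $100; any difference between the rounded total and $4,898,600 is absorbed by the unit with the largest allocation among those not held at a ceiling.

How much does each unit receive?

Combined floor area = 27,794.
Proportional shares (ignoring caps): Unit 2B 744,994.68; Unit 3A 608,932.25; Unit PH1 186,292.73; Unit G2 732,304.92; Unit 1B 964,774.28; Unit 2C 1,661,301.13.
Held at cap: Unit 2C ($847,300); balance $4,051,300 reallocated over remaining floor area 18,368.
Shares after redistribution: Unit 2B 932,319.53 → $932,300; Unit 3A 762,044.94 → $762,000; Unit PH1 233,135.02 → $233,100; Unit G2 916,439.00 → $916,400; Unit 1B 1,207,361.51 → $1,207,400.
Rounding difference +$100 applied to Unit 1B → $1,207,500.

Unit 2B: $932,300; Unit 3A: $762,000; Unit PH1: $233,100; Unit G2: $916,400; Unit 1B: $1,207,500; Unit 2C: $847,300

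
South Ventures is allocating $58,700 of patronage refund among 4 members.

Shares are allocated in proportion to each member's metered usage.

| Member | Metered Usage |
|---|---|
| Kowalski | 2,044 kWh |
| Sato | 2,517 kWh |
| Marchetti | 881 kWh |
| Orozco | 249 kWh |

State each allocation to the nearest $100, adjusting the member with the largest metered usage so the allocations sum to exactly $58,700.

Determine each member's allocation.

Kowalski: $21,100; Sato: $25,900; Marchetti: $9,100; Orozco: $2,600

Sum of metered usage: 5,691.
Raw shares: Kowalski 2,044/5,691 × $58,700 = 21,082.90; Sato 2,517/5,691 × $58,700 = 25,961.68; Marchetti 881/5,691 × $58,700 = 9,087.10; Orozco 249/5,691 × $58,700 = 2,568.32.
Rounded to nearest $100: Kowalski $21,100; Sato $26,000; Marchetti $9,100; Orozco $2,600. Sum = $58,800.
Difference $58,700 − $58,800 = −$100 applied to largest metered usage (Sato): Sato becomes $25,900.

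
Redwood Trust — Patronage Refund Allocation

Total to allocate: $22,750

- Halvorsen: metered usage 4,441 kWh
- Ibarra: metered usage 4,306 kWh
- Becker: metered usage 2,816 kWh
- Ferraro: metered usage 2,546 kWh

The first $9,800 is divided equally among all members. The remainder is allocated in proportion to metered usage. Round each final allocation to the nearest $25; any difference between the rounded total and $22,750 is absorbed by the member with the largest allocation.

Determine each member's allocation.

Halvorsen: $6,550 · Ibarra: $6,400 · Becker: $5,025 · Ferraro: $4,775

Equal tier: $9,800 ÷ 4 = $2,450 apiece.
Remainder $12,950 by metered usage (total 14,109): Halvorsen 4,076.19 → $4,075; Ibarra 3,952.28 → $3,950; Becker 2,584.68 → $2,575; Ferraro 2,336.86 → $2,325.
Rounding difference +$25 on remainder applied to Halvorsen.
Totals: Halvorsen $2,450 + $4,100 = $6,550; Ibarra $2,450 + $3,950 = $6,400; Becker $2,450 + $2,575 = $5,025; Ferraro $2,450 + $2,325 = $4,775.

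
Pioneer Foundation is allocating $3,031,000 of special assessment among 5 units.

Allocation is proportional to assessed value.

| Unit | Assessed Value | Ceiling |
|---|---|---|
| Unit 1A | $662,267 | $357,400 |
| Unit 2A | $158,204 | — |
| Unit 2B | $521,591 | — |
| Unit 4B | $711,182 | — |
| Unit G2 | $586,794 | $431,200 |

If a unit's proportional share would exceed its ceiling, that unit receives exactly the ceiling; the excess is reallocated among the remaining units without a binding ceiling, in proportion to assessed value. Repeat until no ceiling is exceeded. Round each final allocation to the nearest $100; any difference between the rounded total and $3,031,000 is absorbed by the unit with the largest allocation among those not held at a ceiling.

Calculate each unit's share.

Assessed value total: 2,640,038.
Proportional shares (ignoring caps): Unit 1A 760,341.81; Unit 2A 181,632.36; Unit 2B 598,833.17; Unit 4B 816,500.61; Unit G2 673,692.05.
Capped: Unit 1A ($357,400), Unit G2 ($431,200); remaining pool $2,242,400 reallocated over remaining assessed value 1,390,977.
Remaining shares: Unit 2A 255,041.35 → $255,000; Unit 2B 840,859.09 → $840,900; Unit 4B 1,146,499.56 → $1,146,500.

Unit 1A: $357,400 | Unit 2A: $255,000 | Unit 2B: $840,900 | Unit 4B: $1,146,500 | Unit G2: $431,200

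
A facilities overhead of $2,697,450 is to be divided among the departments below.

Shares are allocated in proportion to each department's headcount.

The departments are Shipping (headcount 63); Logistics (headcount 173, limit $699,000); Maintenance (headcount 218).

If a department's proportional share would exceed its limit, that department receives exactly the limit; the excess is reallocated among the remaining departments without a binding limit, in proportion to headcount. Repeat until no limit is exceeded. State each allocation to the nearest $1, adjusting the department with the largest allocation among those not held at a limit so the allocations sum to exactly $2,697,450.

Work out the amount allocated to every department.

Sum of headcount: 454.
Pro-rata shares before constraints: Shipping 374,315.75; Logistics 1,027,882.93; Maintenance 1,295,251.32.
Cap binds for Logistics ($699,000); balance $1,998,450 reallocated over remaining headcount 281.
Remaining shares: Shipping 448,051.07 → $448,051; Maintenance 1,550,398.93 → $1,550,399.

Shipping: $448,051 · Logistics: $699,000 · Maintenance: $1,550,399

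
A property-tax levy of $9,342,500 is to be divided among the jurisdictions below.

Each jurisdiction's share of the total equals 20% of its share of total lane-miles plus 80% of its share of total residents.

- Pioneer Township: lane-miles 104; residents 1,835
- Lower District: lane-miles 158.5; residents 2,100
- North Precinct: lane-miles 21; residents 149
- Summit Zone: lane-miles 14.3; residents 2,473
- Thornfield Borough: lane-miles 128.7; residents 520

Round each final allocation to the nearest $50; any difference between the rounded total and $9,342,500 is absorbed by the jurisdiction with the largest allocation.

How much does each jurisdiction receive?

Pioneer Township: $2,393,550 | Lower District: $2,912,200 | North Precinct: $249,350 | Summit Zone: $2,674,400 | Thornfield Borough: $1,113,000

Totals — lane-miles 426.5, residents 7,077.
Blended shares (20% lane-miles + 80% residents): Pioneer Township 0.2562; Lower District 0.3117; North Precinct 0.0267; Summit Zone 0.2863; Thornfield Borough 0.1191.
Raw shares: Pioneer Township 2,393,563.25; Lower District 2,912,193.96; North Precinct 249,359.66; Summit Zone 2,674,376.83; Thornfield Borough 1,113,006.31.
Rounded to nearest $50: Pioneer Township $2,393,550; Lower District $2,912,200; North Precinct $249,350; Summit Zone $2,674,400; Thornfield Borough $1,113,000. Sum = $9,342,500.
No rounding difference to absorb.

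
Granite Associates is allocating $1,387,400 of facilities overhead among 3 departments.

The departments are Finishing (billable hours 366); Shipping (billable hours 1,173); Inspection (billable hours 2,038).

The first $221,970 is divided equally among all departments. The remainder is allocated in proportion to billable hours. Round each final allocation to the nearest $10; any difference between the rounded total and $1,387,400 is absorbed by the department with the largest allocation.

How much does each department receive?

Equal tier: $221,970 ÷ 3 = $73,990 apiece.
Remainder $1,165,430 by billable hours (total 3,577): Finishing 119,247.24 → $119,250; Shipping 382,177.63 → $382,180; Inspection 664,005.13 → $664,010.
Rounding difference −$10 on remainder applied to Inspection.
Totals: Finishing $73,990 + $119,250 = $193,240; Shipping $73,990 + $382,180 = $456,170; Inspection $73,990 + $664,000 = $737,990.

Finishing: $193,240 · Shipping: $456,170 · Inspection: $737,990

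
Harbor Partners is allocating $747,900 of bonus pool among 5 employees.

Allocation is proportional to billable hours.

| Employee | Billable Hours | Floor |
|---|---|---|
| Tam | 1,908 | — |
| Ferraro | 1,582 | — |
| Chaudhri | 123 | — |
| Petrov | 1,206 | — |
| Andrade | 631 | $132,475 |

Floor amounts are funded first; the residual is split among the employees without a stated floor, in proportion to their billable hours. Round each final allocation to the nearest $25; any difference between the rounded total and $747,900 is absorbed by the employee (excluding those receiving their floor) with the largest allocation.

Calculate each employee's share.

Fund the minimums — Andrade $132,475. Remaining pool $615,425.
Remaining pool split over remaining billable hours 4,819: Tam 243,666.92 → $243,675; Ferraro 202,034.10 → $202,025; Chaudhri 15,708.09 → $15,700; Petrov 154,015.89 → $154,025.

Tam: $243,675; Ferraro: $202,025; Chaudhri: $15,700; Petrov: $154,025; Andrade: $132,475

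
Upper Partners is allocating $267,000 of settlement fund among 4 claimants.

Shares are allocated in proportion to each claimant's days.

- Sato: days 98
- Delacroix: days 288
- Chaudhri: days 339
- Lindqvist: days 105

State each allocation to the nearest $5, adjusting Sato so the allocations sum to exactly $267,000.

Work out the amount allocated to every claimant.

Total days = 830.
Proportional shares: Sato 98/830 × $267,000 = 31,525.30; Delacroix 288/830 × $267,000 = 92,645.78; Chaudhri 339/830 × $267,000 = 109,051.81; Lindqvist 105/830 × $267,000 = 33,777.11.
After rounding ($5): Sato $31,525; Delacroix $92,645; Chaudhri $109,050; Lindqvist $33,775. Sum = $266,995.
Difference $267,000 − $266,995 = +$5 applied to Sato: Sato becomes $31,530.

Sato: $31,530 | Delacroix: $92,645 | Chaudhri: $109,050 | Lindqvist: $33,775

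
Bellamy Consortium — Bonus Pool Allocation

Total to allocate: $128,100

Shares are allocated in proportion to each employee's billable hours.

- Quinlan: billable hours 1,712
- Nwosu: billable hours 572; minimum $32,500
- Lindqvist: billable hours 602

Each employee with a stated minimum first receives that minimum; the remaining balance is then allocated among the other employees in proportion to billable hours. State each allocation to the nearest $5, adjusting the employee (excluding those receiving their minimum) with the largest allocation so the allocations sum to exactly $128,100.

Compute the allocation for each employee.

Quinlan: $70,730 | Nwosu: $32,500 | Lindqvist: $24,870

Guaranteed amounts: Nwosu $32,500. Residual $95,600.
Residual split over remaining billable hours 2,314: Quinlan 70,729.13 → $70,730; Lindqvist 24,870.87 → $24,870.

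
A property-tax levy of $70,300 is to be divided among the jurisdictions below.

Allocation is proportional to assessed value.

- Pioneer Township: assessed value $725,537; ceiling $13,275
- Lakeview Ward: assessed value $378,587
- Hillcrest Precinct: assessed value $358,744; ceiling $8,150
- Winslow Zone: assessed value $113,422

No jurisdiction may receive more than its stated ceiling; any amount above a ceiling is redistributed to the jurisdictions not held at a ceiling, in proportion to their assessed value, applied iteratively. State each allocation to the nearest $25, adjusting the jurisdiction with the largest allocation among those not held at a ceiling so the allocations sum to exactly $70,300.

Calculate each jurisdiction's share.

Pioneer Township: $13,275 · Lakeview Ward: $37,600 · Hillcrest Precinct: $8,150 · Winslow Zone: $11,275

Combined assessed value = 1,576,290.
Unconstrained shares: Pioneer Township 32,357.78; Lakeview Ward 16,884.37; Hillcrest Precinct 15,999.41; Winslow Zone 5,058.44.
Capped: Pioneer Township ($13,275), Hillcrest Precinct ($8,150); balance $48,875 reallocated over remaining assessed value 492,009.
Shares after redistribution: Lakeview Ward 37,607.93 → $37,600; Winslow Zone 11,267.07 → $11,275.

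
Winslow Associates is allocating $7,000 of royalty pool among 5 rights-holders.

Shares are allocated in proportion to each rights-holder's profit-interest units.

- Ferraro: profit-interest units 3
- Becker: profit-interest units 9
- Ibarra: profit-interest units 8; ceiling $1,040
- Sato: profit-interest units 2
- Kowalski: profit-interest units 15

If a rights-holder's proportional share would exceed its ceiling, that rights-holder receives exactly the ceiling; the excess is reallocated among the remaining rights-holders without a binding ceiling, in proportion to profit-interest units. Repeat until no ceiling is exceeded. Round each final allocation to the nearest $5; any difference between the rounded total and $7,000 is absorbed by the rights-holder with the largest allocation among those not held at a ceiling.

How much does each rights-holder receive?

Sum of profit-interest units: 37.
Pro-rata shares before constraints: Ferraro 567.57; Becker 1,702.70; Ibarra 1,513.51; Sato 378.38; Kowalski 2,837.84.
Held at cap: Ibarra ($1,040); residual $5,960 reallocated over remaining profit-interest units 29.
Shares after redistribution: Ferraro 616.55 → $615; Becker 1,849.66 → $1,850; Sato 411.03 → $410; Kowalski 3,082.76 → $3,085.

Ferraro: $615 · Becker: $1,850 · Ibarra: $1,040 · Sato: $410 · Kowalski: $3,085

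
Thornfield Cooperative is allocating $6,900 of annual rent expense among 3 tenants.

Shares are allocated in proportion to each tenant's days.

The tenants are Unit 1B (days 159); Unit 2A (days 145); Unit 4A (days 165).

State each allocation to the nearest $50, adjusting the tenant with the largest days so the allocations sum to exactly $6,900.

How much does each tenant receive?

Unit 1B: $2,350; Unit 2A: $2,150; Unit 4A: $2,400

Sum of days: 159 + 145 + 165 = 469.
Proportional shares: Unit 1B 2,339.23; Unit 2A 2,133.26; Unit 4A 2,427.51.
After rounding ($50): Unit 1B $2,350; Unit 2A $2,150; Unit 4A $2,450. Sum = $6,950.
Difference $6,900 − $6,950 = −$50 applied to largest days (Unit 4A): Unit 4A becomes $2,400.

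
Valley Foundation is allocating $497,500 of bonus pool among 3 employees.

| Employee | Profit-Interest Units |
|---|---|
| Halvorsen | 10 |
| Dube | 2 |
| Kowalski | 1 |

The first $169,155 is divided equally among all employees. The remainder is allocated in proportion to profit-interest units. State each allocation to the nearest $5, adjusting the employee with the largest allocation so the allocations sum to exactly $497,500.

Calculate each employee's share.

First tranche $169,155 split equally: $56,385 each.
Remainder $328,345 by profit-interest units (total 13): Halvorsen 252,573.08 → $252,575; Dube 50,514.62 → $50,515; Kowalski 25,257.31 → $25,255.
Totals: Halvorsen $56,385 + $252,575 = $308,960; Dube $56,385 + $50,515 = $106,900; Kowalski $56,385 + $25,255 = $81,640.

Halvorsen: $308,960 · Dube: $106,900 · Kowalski: $81,640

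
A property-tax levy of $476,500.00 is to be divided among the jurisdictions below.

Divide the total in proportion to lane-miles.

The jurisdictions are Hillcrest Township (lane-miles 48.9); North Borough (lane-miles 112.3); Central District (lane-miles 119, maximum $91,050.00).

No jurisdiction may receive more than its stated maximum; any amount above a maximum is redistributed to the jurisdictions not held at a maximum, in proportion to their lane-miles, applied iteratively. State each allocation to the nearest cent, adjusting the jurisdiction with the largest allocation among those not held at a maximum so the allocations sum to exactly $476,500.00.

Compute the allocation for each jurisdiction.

Sum of lane-miles: 280.2.
Unconstrained shares: Hillcrest Township 83,157.9229; North Borough 190,974.1256; Central District 202,367.9515.
Held at cap: Central District ($91,050.00); residual $385,450.00 reallocated over remaining lane-miles 161.2.
Redistributed shares: Hillcrest Township 116,926.2097 → $116,926.21; North Borough 268,523.7903 → $268,523.79.

Hillcrest Township: $116,926.21 · North Borough: $268,523.79 · Central District: $91,050.00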